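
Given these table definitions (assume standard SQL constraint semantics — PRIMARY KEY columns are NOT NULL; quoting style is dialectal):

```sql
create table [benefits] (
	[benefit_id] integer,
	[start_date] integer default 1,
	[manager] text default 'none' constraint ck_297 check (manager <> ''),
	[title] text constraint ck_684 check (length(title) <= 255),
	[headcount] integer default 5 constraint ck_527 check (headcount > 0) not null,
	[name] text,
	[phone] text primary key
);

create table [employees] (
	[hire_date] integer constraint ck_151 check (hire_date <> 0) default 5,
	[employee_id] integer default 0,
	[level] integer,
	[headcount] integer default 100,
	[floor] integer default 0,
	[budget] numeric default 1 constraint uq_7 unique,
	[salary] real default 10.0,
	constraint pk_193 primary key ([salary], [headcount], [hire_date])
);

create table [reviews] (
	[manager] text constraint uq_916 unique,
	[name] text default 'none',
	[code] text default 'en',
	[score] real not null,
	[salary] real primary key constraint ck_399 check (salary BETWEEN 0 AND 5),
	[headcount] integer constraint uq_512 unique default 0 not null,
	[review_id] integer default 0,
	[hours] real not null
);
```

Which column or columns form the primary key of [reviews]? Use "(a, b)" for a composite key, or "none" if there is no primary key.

salary

salary is declared PRIMARY KEY inline on the column.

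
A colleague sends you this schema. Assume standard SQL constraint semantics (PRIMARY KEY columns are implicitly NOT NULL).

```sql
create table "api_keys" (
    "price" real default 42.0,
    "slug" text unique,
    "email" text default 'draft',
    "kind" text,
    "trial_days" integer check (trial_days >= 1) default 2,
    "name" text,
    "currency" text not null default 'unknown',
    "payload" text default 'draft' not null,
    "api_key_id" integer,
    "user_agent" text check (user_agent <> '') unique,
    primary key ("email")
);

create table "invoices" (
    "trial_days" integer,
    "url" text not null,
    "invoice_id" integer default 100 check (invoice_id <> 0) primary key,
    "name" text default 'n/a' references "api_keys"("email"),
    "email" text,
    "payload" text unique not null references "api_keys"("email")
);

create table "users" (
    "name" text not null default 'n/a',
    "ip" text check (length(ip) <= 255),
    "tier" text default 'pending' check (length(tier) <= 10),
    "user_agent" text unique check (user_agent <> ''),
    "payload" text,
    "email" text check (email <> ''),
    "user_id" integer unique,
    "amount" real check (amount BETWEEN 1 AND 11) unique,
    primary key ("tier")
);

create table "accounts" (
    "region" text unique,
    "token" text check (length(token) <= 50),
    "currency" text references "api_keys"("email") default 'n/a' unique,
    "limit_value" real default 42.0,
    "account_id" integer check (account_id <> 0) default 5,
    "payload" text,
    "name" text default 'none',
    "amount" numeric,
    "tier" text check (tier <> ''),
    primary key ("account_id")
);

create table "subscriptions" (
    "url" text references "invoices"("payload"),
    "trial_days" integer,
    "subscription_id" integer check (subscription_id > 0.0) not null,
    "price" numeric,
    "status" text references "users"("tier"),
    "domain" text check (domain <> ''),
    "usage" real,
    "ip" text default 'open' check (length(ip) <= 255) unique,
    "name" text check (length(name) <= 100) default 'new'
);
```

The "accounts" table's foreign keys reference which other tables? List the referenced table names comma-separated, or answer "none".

api_keys

- currency REFERENCES api_keys(email).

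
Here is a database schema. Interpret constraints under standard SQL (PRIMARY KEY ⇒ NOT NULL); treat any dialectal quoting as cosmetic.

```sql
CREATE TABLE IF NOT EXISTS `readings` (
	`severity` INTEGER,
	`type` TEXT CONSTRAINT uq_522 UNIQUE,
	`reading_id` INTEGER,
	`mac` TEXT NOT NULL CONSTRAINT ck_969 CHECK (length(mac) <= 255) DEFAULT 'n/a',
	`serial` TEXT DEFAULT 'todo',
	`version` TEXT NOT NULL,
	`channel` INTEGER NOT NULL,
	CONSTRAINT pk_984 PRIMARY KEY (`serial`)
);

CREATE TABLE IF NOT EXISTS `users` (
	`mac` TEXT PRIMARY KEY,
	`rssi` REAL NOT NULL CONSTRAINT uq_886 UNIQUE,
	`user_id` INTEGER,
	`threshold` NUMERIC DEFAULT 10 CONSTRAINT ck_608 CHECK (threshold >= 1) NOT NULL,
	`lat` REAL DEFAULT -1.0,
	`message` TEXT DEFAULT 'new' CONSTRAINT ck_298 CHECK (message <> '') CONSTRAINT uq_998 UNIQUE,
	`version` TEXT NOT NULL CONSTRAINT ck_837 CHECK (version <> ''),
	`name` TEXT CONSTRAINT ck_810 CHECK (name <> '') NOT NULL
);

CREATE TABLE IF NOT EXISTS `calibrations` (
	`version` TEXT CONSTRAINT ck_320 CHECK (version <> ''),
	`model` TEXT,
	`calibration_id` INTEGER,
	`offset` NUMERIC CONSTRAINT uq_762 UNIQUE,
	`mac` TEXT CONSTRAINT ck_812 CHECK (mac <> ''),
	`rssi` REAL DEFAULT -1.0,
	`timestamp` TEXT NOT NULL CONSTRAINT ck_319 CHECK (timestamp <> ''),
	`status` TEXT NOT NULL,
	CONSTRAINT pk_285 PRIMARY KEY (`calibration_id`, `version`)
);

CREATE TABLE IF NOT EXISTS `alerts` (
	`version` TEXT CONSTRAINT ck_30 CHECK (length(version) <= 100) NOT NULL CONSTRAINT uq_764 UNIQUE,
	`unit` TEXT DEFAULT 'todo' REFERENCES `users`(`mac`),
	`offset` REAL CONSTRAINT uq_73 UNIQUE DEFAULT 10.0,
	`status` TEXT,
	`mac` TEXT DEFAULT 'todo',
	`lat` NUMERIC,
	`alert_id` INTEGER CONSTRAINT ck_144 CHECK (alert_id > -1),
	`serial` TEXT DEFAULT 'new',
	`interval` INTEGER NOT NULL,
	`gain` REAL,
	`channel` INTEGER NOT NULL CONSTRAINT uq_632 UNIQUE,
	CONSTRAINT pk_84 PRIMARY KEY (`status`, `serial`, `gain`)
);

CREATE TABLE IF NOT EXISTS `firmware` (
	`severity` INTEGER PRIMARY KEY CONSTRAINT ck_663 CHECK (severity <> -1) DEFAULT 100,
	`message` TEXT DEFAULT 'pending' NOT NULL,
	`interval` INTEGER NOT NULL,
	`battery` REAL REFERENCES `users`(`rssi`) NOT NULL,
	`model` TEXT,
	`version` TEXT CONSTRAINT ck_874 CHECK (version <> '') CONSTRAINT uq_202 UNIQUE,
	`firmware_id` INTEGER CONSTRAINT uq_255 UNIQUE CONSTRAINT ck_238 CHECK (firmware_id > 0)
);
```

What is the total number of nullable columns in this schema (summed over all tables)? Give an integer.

18

readings: 3 nullable (severity, type, reading_id — PK (serial) and explicit NOT NULL columns excluded).
users: 3 nullable (user_id, lat, message — PK (mac) and explicit NOT NULL columns excluded).
calibrations: 4 nullable (model, offset, mac, rssi — PK (calibration_id, version) and explicit NOT NULL columns excluded).
alerts: 5 nullable (unit, offset, mac, lat, alert_id — PK (status, serial, gain) and explicit NOT NULL columns excluded).
firmware: 3 nullable (model, version, firmware_id — PK (severity) and explicit NOT NULL columns excluded).
Total: 3 + 3 + 4 + 5 + 3 = 18.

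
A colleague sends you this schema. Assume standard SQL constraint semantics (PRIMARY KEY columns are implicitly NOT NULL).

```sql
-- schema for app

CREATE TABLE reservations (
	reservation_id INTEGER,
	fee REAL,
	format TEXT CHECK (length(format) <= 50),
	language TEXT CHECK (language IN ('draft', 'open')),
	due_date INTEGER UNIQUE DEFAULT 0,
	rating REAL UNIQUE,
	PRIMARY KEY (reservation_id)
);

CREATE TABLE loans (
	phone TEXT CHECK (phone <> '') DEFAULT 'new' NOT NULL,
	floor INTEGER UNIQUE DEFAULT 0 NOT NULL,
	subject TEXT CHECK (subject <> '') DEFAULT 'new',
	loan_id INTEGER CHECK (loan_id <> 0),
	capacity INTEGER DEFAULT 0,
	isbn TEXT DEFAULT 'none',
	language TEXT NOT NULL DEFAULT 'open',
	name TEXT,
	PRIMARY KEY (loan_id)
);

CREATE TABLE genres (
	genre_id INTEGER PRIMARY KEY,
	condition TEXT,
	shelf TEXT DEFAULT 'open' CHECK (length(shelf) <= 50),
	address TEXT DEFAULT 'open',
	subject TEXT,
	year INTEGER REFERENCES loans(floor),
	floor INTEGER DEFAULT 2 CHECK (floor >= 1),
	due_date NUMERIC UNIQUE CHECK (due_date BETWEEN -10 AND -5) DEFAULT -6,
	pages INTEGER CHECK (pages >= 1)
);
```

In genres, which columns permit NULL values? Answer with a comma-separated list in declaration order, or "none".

- genre_id: part of the PRIMARY KEY, which implies NOT NULL → not nullable.
- condition: no NOT NULL constraint applies → nullable.
- shelf: CHECK does not forbid NULL (a CHECK constraint passes when its expression is NULL) → nullable.
- address: DEFAULT only fills an omitted column; an explicit NULL is still allowed → nullable.
- subject: no NOT NULL constraint applies → nullable.
- year: a foreign key column may be NULL unless separately constrained → nullable.
- floor: CHECK does not forbid NULL (a CHECK constraint passes when its expression is NULL) → nullable.
- due_date: CHECK does not forbid NULL (a CHECK constraint passes when its expression is NULL) → nullable.
- pages: CHECK does not forbid NULL (a CHECK constraint passes when its expression is NULL) → nullable.

condition, shelf, address, subject, year, floor, due_date, pages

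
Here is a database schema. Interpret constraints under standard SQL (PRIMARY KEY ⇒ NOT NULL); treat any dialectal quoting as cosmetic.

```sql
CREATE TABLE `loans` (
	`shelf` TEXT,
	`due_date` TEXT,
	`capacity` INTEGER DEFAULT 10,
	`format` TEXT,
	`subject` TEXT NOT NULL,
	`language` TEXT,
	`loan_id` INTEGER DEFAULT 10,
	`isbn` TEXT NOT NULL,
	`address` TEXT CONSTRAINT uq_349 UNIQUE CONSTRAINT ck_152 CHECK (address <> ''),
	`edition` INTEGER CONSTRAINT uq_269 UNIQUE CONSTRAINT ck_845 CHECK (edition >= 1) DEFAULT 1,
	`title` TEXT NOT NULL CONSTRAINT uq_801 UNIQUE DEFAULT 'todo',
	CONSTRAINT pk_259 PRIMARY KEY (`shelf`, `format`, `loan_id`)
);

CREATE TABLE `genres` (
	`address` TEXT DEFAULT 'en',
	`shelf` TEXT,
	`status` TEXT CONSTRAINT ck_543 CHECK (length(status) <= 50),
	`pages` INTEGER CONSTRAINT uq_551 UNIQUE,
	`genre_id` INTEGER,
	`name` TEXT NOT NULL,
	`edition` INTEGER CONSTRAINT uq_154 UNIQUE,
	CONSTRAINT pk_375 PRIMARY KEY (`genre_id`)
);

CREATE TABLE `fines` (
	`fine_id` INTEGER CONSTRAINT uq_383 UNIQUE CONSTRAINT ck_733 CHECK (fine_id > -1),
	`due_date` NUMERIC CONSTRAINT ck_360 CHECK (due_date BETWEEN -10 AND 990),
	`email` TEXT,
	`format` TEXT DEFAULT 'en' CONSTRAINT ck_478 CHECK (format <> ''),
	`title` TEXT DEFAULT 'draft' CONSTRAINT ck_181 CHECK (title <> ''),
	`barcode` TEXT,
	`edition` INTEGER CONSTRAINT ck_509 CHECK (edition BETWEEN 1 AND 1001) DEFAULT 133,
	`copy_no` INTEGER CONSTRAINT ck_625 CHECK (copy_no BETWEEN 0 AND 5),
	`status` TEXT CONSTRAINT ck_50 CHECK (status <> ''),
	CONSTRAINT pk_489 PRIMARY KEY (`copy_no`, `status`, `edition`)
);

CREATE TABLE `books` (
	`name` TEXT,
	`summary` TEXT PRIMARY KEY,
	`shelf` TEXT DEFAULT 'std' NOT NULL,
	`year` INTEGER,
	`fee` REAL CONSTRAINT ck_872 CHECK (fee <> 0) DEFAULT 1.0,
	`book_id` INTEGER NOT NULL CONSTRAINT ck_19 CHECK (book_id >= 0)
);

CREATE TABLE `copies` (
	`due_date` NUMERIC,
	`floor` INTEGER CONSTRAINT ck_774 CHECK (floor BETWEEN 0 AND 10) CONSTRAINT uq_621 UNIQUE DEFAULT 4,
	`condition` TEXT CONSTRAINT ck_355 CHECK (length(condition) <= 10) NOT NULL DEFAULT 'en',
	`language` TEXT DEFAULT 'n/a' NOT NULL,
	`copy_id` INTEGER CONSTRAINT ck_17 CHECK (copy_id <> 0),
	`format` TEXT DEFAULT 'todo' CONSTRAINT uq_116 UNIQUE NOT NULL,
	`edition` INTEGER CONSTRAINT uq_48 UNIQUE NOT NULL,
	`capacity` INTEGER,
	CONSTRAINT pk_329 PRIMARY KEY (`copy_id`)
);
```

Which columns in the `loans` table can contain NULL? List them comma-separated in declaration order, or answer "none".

- shelf: part of the PRIMARY KEY, which implies NOT NULL → not nullable.
- due_date: no NOT NULL constraint applies → nullable.
- capacity: DEFAULT only fills an omitted column; an explicit NULL is still allowed → nullable.
- format: part of the PRIMARY KEY, which implies NOT NULL → not nullable.
- subject: declared NOT NULL → not nullable.
- language: no NOT NULL constraint applies → nullable.
- loan_id: part of the PRIMARY KEY, which implies NOT NULL → not nullable.
- isbn: declared NOT NULL → not nullable.
- address: CHECK does not forbid NULL (a CHECK constraint passes when its expression is NULL) → nullable.
- edition: CHECK does not forbid NULL (a CHECK constraint passes when its expression is NULL) → nullable.
- title: declared NOT NULL → not nullable.

due_date, capacity, language, address, edition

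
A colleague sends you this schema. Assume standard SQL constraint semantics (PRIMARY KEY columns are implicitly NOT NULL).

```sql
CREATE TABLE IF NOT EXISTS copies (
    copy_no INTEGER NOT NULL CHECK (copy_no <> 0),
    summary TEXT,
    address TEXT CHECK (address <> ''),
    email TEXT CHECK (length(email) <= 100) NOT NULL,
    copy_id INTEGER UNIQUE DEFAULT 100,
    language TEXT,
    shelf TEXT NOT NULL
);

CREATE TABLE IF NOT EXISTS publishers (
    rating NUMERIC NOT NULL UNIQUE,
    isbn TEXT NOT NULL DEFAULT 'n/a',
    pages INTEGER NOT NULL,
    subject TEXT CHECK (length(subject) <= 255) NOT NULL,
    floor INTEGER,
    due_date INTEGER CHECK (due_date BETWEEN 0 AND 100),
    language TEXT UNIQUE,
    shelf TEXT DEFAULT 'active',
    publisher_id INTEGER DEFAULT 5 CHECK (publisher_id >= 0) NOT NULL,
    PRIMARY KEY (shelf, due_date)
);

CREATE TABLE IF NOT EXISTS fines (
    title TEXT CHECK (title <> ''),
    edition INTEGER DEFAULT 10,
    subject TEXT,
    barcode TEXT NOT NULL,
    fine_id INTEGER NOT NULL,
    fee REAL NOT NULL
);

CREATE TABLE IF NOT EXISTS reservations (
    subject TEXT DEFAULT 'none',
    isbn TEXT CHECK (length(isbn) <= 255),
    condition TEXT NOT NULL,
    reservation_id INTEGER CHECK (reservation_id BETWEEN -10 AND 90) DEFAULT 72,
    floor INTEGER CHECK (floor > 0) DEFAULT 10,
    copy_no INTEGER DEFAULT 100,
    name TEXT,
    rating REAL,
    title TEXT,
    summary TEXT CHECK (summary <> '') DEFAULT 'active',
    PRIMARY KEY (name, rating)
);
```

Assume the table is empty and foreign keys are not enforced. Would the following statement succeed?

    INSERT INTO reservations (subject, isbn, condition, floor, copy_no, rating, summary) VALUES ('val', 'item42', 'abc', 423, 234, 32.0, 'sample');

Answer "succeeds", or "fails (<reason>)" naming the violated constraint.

fails (NOT NULL on name)

name is omitted from the column list and has no DEFAULT, so it would receive NULL.
But name is part of the PRIMARY KEY (implied NOT NULL).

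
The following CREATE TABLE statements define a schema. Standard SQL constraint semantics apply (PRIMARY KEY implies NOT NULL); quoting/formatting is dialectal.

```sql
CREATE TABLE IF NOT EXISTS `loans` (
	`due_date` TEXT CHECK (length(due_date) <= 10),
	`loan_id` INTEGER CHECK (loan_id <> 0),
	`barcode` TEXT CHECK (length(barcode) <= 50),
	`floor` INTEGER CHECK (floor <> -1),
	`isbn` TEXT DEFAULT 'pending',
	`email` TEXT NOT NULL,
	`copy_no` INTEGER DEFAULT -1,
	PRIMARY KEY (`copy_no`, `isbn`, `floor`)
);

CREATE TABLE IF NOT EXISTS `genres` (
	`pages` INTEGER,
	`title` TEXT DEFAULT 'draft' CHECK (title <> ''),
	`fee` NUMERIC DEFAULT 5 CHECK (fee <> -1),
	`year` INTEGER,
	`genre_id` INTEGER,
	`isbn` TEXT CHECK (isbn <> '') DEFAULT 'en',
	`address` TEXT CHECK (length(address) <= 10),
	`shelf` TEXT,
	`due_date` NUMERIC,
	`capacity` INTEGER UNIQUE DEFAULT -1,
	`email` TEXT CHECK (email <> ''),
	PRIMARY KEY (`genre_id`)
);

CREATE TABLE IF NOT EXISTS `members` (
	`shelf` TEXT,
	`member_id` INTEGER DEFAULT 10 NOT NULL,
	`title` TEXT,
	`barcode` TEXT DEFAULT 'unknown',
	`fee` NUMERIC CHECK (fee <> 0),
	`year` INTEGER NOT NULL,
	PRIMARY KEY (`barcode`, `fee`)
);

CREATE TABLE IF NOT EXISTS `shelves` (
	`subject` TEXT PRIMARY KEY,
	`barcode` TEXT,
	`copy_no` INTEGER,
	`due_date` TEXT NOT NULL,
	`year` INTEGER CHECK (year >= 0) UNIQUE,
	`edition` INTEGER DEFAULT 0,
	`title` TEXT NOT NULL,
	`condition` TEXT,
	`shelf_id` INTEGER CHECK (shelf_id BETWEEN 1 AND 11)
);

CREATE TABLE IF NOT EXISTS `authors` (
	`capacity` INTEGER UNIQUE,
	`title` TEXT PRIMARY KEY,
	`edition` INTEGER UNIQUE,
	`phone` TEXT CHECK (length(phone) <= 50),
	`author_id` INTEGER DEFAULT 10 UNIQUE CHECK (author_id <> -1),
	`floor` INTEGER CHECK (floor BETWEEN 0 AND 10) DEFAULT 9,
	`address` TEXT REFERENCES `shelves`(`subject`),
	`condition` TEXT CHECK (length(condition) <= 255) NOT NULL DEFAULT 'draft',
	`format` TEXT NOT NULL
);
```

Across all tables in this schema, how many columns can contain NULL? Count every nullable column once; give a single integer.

loans: 3 nullable (due_date, loan_id, barcode — PK (copy_no, isbn, floor) and explicit NOT NULL columns excluded).
genres: 10 nullable (pages, title, fee, year, isbn, address, shelf, due_date, capacity, email — PK (genre_id) and explicit NOT NULL columns excluded).
members: 2 nullable (shelf, title — PK (barcode, fee) and explicit NOT NULL columns excluded).
shelves: 6 nullable (barcode, copy_no, year, edition, condition, shelf_id — PK (subject) and explicit NOT NULL columns excluded).
authors: 6 nullable (capacity, edition, phone, author_id, floor, address — PK (title) and explicit NOT NULL columns excluded).
Total: 3 + 10 + 2 + 6 + 6 = 27.

27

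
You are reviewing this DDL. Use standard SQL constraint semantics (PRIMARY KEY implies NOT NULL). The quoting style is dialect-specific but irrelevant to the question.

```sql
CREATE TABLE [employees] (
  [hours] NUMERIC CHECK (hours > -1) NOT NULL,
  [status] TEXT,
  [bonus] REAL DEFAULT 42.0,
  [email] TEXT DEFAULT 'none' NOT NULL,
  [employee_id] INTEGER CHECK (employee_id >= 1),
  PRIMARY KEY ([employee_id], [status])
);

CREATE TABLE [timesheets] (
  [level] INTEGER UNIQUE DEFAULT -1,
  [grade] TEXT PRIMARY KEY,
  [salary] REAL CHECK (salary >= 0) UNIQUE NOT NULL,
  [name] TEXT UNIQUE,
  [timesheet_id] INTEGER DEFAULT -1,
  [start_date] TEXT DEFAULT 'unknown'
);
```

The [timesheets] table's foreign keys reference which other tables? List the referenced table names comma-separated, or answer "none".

No column in timesheets has a REFERENCES clause.

none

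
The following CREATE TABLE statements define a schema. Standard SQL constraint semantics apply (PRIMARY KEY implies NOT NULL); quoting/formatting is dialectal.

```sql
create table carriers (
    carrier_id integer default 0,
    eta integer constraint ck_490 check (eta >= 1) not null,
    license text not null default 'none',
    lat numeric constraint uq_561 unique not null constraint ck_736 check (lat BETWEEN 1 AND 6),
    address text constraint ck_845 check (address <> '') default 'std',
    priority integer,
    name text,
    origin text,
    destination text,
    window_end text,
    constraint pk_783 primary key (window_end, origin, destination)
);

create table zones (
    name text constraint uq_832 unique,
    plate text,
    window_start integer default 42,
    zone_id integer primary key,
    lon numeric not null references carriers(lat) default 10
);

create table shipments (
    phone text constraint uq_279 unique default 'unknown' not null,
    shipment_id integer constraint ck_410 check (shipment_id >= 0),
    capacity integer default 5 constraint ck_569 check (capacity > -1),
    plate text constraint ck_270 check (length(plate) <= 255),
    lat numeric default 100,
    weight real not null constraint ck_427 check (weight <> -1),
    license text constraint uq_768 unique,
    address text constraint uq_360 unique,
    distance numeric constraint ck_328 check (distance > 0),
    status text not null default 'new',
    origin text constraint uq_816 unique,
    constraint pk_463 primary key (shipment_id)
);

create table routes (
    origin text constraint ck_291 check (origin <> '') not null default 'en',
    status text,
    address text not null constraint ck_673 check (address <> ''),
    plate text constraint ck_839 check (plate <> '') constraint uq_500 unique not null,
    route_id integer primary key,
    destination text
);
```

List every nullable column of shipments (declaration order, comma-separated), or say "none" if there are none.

- phone: declared NOT NULL → not nullable.
- shipment_id: part of the PRIMARY KEY, which implies NOT NULL → not nullable.
- capacity: CHECK does not forbid NULL (a CHECK constraint passes when its expression is NULL) → nullable.
- plate: CHECK does not forbid NULL (a CHECK constraint passes when its expression is NULL) → nullable.
- lat: DEFAULT only fills an omitted column; an explicit NULL is still allowed → nullable.
- weight: declared NOT NULL → not nullable.
- license: UNIQUE does not imply NOT NULL → nullable.
- address: UNIQUE does not imply NOT NULL → nullable.
- distance: CHECK does not forbid NULL (a CHECK constraint passes when its expression is NULL) → nullable.
- status: declared NOT NULL → not nullable.
- origin: UNIQUE does not imply NOT NULL → nullable.

capacity, plate, lat, license, address, distance, origin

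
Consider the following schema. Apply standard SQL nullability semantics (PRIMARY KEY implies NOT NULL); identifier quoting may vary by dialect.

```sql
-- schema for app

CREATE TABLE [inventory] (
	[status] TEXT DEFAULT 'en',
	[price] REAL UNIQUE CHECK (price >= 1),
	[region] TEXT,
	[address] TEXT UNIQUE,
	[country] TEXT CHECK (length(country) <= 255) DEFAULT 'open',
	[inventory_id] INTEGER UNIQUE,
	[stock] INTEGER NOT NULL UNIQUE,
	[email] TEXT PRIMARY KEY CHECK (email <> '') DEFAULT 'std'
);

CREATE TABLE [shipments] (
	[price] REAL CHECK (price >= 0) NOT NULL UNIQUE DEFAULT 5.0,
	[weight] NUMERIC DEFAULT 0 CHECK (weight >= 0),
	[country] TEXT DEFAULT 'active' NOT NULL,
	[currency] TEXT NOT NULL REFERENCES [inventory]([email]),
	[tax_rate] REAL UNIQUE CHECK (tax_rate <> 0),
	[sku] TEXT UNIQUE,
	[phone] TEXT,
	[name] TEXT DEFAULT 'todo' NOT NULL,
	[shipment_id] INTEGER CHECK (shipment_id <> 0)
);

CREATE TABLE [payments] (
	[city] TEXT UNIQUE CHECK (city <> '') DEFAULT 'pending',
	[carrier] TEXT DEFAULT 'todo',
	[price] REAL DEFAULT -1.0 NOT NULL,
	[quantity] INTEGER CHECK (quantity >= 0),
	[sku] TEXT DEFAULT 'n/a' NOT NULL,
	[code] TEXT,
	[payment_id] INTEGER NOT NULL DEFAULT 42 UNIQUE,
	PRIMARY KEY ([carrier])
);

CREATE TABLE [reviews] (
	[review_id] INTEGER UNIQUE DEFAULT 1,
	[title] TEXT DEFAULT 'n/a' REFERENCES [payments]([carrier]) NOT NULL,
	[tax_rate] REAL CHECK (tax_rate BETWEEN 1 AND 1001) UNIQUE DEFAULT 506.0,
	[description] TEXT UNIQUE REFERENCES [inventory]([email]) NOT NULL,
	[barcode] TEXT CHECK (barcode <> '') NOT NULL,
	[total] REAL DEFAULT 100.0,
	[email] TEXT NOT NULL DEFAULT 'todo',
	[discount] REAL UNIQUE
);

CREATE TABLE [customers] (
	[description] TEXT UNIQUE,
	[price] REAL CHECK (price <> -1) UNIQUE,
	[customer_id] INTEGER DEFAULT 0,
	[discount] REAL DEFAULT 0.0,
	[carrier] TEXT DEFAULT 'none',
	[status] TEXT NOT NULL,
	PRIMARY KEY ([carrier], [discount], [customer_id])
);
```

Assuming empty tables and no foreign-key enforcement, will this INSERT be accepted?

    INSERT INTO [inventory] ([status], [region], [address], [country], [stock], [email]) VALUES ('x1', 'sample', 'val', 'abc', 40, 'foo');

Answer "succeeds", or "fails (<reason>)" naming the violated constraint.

NOT NULL columns: email is supplied; stock is supplied.
CHECK constraints: 'abc' satisfies (length(country) <= 255); 'foo' satisfies (email <> '').
No constraint is violated.

succeeds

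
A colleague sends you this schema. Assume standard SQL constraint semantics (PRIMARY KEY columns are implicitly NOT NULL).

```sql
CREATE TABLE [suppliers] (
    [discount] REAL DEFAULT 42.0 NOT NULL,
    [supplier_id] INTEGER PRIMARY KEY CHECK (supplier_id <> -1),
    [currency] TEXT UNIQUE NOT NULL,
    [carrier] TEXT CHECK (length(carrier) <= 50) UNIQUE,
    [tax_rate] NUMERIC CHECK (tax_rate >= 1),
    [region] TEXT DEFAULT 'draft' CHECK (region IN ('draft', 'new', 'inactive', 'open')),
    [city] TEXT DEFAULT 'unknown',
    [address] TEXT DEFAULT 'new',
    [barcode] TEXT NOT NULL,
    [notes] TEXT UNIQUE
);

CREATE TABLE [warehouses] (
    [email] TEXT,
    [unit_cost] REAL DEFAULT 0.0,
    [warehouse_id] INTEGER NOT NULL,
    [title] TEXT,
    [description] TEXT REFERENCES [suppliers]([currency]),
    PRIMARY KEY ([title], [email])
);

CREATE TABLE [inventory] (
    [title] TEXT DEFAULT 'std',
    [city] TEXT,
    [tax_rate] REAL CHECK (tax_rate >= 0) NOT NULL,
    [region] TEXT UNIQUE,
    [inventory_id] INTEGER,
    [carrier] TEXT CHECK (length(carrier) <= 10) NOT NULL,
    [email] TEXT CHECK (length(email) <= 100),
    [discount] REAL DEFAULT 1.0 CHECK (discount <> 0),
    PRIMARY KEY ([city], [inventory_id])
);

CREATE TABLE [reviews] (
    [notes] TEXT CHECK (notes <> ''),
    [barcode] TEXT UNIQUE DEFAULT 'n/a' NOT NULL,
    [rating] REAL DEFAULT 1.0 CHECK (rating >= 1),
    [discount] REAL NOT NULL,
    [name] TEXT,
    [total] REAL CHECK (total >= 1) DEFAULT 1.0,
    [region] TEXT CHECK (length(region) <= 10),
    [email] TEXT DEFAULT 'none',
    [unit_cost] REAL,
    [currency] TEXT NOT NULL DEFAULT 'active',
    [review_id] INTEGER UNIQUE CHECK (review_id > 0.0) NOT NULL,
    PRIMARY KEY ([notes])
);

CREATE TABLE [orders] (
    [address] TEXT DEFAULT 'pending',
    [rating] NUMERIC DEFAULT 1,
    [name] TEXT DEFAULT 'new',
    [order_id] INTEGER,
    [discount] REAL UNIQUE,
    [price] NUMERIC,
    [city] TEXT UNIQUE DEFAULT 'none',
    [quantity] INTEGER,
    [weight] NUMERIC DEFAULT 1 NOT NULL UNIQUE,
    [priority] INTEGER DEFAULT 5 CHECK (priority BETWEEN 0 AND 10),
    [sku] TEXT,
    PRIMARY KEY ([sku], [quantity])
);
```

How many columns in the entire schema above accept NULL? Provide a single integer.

26

suppliers: 6 nullable (carrier, tax_rate, region, city, address, notes — PK (supplier_id) and explicit NOT NULL columns excluded).
warehouses: 2 nullable (unit_cost, description — PK (title, email) and explicit NOT NULL columns excluded).
inventory: 4 nullable (title, region, email, discount — PK (city, inventory_id) and explicit NOT NULL columns excluded).
reviews: 6 nullable (rating, name, total, region, email, unit_cost — PK (notes) and explicit NOT NULL columns excluded).
orders: 8 nullable (address, rating, name, order_id, discount, price, city, priority — PK (sku, quantity) and explicit NOT NULL columns excluded).
Total: 6 + 2 + 4 + 6 + 8 = 26.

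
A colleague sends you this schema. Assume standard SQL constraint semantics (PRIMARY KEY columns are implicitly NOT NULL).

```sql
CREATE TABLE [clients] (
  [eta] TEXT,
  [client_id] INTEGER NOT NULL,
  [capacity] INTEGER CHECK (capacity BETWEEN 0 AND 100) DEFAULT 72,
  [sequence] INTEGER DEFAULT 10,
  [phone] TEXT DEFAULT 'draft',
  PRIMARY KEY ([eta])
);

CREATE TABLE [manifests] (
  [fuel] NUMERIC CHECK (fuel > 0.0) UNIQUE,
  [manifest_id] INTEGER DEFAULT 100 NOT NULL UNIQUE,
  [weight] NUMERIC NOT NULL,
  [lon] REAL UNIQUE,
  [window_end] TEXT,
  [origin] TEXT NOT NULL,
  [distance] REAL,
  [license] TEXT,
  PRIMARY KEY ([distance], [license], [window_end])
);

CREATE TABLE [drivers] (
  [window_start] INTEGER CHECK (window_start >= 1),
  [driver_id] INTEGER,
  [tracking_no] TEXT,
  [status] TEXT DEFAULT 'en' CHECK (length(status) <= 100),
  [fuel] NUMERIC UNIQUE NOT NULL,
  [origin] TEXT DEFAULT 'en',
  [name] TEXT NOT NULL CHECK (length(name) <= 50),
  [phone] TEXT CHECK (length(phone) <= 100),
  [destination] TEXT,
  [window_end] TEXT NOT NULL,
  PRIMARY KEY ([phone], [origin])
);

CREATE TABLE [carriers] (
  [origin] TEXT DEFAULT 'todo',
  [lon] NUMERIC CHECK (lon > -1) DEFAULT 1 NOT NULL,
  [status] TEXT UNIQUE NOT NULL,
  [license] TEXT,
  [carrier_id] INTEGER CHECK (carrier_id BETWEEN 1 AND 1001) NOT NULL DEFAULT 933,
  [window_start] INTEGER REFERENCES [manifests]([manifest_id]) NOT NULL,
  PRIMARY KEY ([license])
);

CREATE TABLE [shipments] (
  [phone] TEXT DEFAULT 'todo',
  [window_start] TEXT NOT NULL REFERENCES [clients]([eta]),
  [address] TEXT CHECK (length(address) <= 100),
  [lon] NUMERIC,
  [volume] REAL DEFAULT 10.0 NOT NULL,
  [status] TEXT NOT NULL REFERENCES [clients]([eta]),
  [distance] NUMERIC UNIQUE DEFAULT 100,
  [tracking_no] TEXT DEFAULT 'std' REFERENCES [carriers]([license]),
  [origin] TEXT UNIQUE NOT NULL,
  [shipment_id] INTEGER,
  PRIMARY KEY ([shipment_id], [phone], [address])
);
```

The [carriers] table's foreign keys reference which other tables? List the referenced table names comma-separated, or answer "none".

manifests

- window_start REFERENCES manifests(manifest_id).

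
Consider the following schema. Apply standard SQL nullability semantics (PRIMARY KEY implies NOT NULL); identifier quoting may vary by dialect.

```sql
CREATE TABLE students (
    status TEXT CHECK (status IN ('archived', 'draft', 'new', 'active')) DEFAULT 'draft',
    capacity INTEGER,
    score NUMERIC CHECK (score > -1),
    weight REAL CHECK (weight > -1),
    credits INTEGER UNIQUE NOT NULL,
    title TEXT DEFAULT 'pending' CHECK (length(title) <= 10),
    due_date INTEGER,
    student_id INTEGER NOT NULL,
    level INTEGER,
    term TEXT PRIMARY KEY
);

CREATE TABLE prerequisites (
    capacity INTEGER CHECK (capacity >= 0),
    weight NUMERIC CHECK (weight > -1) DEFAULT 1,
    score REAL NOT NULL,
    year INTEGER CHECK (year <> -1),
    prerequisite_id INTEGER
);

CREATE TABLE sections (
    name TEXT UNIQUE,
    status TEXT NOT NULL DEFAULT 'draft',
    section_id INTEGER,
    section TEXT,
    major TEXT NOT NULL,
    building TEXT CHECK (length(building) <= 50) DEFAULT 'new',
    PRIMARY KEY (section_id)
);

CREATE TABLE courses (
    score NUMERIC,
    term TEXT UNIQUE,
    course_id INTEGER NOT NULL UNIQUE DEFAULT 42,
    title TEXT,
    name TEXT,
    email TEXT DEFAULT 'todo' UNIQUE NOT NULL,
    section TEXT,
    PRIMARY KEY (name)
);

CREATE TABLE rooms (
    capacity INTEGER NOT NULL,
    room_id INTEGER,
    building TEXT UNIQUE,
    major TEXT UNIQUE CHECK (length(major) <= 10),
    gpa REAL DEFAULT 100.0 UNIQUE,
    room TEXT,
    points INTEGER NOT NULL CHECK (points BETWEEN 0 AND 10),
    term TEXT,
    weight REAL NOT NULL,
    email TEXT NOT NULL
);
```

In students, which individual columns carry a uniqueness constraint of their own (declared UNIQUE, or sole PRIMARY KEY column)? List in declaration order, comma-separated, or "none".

- status: no UNIQUE or single-column PK constraint.
- capacity: no UNIQUE or single-column PK constraint.
- score: no UNIQUE or single-column PK constraint.
- weight: no UNIQUE or single-column PK constraint.
- credits: declared UNIQUE → unique.
- title: no UNIQUE or single-column PK constraint.
- due_date: no UNIQUE or single-column PK constraint.
- student_id: no UNIQUE or single-column PK constraint.
- level: no UNIQUE or single-column PK constraint.
- term: single-column PRIMARY KEY → unique.

credits, term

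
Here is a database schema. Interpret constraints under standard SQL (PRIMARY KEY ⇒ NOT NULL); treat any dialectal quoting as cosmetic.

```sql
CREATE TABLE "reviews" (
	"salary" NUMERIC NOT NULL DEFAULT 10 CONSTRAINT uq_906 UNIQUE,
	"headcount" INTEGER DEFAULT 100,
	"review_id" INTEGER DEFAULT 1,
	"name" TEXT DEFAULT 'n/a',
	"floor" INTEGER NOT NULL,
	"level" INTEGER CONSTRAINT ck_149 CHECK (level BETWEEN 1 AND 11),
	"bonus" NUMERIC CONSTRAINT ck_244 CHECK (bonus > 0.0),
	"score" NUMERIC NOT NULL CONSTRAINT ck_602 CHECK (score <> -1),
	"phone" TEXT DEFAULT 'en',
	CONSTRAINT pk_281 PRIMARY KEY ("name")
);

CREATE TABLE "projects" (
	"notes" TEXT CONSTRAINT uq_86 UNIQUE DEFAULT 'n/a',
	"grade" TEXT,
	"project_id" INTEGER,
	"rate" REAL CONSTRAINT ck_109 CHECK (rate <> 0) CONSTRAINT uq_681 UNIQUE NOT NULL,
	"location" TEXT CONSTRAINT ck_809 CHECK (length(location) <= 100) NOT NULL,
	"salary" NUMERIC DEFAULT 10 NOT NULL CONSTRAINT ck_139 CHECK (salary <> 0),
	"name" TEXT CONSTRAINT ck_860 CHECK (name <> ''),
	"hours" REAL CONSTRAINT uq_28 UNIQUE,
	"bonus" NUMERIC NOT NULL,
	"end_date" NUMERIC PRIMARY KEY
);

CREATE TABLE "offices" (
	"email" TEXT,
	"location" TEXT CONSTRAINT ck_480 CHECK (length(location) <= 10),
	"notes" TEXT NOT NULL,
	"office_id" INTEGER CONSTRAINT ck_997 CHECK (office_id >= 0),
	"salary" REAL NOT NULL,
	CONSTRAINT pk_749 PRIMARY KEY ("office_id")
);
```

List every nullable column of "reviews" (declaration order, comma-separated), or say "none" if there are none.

- salary: declared NOT NULL → not nullable.
- headcount: DEFAULT only fills an omitted column; an explicit NULL is still allowed → nullable.
- review_id: DEFAULT only fills an omitted column; an explicit NULL is still allowed → nullable.
- name: part of the PRIMARY KEY, which implies NOT NULL → not nullable.
- floor: declared NOT NULL → not nullable.
- level: CHECK does not forbid NULL (a CHECK constraint passes when its expression is NULL) → nullable.
- bonus: CHECK does not forbid NULL (a CHECK constraint passes when its expression is NULL) → nullable.
- score: declared NOT NULL → not nullable.
- phone: DEFAULT only fills an omitted column; an explicit NULL is still allowed → nullable.

headcount, review_id, level, bonus, phone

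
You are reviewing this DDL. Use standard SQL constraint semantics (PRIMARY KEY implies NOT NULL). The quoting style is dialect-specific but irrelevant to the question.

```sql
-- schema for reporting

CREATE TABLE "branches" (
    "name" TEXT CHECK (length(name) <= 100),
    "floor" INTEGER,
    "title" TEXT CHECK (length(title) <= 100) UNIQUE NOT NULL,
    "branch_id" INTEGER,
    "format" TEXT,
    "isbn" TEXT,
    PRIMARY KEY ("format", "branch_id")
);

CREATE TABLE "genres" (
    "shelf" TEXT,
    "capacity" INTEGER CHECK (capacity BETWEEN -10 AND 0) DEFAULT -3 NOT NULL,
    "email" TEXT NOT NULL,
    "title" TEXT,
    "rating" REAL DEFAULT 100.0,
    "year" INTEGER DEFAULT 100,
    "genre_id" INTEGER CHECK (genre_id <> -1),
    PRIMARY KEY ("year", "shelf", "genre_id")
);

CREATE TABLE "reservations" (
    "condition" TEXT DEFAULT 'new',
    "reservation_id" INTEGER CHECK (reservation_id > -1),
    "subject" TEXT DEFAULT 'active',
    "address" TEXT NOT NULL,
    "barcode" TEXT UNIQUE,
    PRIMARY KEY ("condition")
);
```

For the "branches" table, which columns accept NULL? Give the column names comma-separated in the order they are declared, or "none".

- name: CHECK does not forbid NULL (a CHECK constraint passes when its expression is NULL) → nullable.
- floor: no NOT NULL constraint applies → nullable.
- title: declared NOT NULL → not nullable.
- branch_id: part of the PRIMARY KEY, which implies NOT NULL → not nullable.
- format: part of the PRIMARY KEY, which implies NOT NULL → not nullable.
- isbn: no NOT NULL constraint applies → nullable.

name, floor, isbn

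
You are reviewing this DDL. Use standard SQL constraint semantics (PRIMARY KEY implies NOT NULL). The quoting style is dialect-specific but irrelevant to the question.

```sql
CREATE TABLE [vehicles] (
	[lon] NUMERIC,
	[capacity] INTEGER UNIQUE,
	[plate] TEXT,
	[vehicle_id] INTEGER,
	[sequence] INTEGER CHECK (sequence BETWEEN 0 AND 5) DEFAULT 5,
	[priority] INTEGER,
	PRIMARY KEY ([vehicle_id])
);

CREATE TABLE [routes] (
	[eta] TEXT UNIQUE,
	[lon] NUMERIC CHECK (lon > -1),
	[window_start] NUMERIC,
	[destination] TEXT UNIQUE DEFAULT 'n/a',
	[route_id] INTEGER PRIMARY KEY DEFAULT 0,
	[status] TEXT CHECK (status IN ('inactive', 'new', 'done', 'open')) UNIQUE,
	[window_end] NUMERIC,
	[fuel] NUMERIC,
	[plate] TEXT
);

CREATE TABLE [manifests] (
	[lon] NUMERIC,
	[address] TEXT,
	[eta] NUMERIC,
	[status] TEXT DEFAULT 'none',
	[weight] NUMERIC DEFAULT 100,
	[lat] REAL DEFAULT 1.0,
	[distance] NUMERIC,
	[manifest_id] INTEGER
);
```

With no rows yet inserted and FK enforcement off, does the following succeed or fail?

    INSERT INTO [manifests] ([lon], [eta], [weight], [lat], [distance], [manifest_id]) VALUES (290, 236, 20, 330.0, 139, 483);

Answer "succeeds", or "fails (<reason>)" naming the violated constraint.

manifests has no NOT NULL or PRIMARY KEY columns.
No constraint is violated.

succeeds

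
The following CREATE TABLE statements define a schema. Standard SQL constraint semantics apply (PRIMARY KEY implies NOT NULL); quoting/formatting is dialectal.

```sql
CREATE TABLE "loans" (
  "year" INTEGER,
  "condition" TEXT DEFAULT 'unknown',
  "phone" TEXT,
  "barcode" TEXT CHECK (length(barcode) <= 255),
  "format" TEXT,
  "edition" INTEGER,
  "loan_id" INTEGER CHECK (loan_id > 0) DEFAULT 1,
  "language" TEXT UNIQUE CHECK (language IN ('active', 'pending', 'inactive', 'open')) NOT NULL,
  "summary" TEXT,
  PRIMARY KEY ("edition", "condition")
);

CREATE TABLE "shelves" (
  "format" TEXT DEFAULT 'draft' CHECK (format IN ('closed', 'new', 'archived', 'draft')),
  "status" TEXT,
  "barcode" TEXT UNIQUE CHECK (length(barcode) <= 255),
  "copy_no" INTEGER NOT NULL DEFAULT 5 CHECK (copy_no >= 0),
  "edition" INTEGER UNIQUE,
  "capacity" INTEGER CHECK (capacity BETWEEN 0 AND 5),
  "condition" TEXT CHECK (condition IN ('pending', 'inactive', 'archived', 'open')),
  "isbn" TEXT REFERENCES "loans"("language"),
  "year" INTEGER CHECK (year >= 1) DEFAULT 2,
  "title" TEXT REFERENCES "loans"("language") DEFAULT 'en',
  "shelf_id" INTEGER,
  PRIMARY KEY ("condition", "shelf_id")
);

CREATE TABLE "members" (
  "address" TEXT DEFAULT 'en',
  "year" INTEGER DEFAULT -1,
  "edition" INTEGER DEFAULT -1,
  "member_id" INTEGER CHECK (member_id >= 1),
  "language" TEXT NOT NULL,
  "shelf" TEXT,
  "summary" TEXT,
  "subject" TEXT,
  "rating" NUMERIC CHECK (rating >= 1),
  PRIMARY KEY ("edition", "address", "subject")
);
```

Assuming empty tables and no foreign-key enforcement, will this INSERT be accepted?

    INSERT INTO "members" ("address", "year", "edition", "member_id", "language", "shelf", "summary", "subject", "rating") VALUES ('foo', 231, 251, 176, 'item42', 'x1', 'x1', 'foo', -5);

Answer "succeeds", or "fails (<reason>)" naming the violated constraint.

The value -5 for rating violates CHECK (rating >= 1).

fails (CHECK on rating)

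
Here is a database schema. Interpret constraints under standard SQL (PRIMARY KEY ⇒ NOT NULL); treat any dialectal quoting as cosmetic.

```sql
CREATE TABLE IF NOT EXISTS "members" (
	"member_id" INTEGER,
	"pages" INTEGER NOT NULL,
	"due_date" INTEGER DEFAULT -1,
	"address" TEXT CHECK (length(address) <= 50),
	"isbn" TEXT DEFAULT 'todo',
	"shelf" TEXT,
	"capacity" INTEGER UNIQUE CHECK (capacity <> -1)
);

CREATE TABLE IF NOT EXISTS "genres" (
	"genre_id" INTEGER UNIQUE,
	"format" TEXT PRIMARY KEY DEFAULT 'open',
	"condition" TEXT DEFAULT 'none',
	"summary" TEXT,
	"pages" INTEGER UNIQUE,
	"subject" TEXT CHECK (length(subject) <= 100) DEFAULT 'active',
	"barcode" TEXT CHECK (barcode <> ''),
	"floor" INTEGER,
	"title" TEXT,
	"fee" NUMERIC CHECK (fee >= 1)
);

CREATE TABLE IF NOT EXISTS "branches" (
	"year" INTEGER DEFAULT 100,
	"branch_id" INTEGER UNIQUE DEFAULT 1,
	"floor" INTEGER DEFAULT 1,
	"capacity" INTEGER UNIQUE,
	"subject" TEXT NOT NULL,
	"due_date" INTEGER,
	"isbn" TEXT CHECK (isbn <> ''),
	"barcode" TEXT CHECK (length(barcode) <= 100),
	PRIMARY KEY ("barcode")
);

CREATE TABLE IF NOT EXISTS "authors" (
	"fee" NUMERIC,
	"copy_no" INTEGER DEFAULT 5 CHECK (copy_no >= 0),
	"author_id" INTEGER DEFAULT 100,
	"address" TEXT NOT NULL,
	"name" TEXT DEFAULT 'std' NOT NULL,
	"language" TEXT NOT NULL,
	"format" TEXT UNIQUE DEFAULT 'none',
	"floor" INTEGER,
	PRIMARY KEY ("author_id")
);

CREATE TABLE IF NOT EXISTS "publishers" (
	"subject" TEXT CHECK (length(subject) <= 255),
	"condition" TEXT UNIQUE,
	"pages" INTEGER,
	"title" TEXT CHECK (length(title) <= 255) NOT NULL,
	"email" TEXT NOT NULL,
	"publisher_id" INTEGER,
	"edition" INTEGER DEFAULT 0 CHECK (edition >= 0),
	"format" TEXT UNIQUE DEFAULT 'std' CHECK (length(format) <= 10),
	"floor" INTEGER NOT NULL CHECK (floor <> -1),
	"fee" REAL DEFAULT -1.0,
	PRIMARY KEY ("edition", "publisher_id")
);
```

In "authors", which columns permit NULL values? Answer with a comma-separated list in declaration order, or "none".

fee, copy_no, format, floor

- fee: no NOT NULL constraint applies → nullable.
- copy_no: CHECK does not forbid NULL (a CHECK constraint passes when its expression is NULL) → nullable.
- author_id: part of the PRIMARY KEY, which implies NOT NULL → not nullable.
- address: declared NOT NULL → not nullable.
- name: declared NOT NULL → not nullable.
- language: declared NOT NULL → not nullable.
- format: UNIQUE does not imply NOT NULL → nullable.
- floor: no NOT NULL constraint applies → nullable.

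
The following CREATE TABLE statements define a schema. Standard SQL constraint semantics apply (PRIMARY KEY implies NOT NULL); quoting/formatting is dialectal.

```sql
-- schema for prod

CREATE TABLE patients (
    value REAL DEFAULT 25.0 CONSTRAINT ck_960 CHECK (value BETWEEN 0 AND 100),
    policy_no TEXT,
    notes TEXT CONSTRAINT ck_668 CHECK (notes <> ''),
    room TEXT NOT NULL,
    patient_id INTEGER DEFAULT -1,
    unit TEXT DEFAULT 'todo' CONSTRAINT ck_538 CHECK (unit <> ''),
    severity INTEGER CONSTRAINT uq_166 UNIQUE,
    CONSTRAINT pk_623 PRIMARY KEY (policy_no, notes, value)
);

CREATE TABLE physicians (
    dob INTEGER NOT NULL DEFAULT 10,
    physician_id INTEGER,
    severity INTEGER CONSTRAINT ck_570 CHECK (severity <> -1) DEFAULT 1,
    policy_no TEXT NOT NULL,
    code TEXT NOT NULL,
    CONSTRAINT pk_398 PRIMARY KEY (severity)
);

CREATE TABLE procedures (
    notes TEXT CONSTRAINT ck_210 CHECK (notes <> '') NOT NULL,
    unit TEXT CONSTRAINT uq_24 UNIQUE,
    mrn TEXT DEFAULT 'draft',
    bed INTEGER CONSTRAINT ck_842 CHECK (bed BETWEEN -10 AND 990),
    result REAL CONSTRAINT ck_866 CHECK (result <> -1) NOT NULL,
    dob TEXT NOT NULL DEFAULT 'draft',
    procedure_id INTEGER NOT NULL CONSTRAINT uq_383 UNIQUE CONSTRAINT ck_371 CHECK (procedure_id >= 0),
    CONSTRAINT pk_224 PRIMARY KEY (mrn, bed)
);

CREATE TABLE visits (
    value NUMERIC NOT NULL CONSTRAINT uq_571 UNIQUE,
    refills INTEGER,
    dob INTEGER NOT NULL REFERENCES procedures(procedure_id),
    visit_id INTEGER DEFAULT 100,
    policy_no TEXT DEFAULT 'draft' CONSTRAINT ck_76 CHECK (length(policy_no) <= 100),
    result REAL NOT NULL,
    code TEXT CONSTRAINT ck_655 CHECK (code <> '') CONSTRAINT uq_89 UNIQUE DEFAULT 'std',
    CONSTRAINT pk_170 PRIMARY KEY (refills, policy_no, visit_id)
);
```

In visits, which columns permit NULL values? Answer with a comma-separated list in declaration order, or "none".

- value: declared NOT NULL → not nullable.
- refills: part of the PRIMARY KEY, which implies NOT NULL → not nullable.
- dob: declared NOT NULL → not nullable.
- visit_id: part of the PRIMARY KEY, which implies NOT NULL → not nullable.
- policy_no: part of the PRIMARY KEY, which implies NOT NULL → not nullable.
- result: declared NOT NULL → not nullable.
- code: CHECK does not forbid NULL (a CHECK constraint passes when its expression is NULL) → nullable.

code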